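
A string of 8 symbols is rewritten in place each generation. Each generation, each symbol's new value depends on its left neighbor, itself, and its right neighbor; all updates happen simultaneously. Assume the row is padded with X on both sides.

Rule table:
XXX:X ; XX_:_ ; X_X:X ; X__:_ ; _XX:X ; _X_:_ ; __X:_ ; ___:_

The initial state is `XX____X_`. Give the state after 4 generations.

X______X
_______X
_______X  (fixed point — unchanged through generation 4)

_______X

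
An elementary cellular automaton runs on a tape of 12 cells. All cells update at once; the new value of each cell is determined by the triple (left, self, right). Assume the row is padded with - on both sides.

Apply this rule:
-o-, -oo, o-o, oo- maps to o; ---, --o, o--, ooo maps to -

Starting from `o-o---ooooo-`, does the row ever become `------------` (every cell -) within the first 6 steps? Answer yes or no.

ooo---o---o-
o-o---o---o-
ooo---o---o-  (repeats step 1; period 2)
step 6: o-o---o---o-
step 6 is o-o---o---o-, still not uniform -

no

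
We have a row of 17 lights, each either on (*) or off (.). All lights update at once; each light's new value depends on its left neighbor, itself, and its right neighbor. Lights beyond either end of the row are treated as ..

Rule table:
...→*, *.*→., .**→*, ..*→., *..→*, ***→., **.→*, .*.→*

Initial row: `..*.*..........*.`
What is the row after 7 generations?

*.*.**********.**
*.*.*........*.**
*.*.********.*.**
*.*.*......*.*.**
*.*.******.*.*.**
*.*.*....*.*.*.**
*.*.****.*.*.*.**

*.*.****.*.*.*.**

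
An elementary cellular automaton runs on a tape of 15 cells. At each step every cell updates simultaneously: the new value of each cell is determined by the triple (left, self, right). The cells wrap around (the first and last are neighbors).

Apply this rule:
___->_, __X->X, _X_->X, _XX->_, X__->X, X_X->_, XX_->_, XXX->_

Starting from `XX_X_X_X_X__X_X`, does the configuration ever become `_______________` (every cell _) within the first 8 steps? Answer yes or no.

no

___X_X_X_XXXX__
__XX_X_X_____X_
_X___X_XX___XXX
_XX_XX___X_X___
X_____X_XX_XX__
XX___XX______XX
__X_X__X____X__
_XX_XXXXX__XXX_
step 8 is _XX_XXXXX__XXX_, still not uniform _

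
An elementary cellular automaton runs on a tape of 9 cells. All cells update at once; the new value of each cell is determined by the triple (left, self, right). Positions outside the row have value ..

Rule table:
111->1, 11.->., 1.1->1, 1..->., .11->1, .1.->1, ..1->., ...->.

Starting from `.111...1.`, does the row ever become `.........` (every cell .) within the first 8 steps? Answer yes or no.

step 1: .11....1.
step 2: .1.....1.
step 3: .1.....1.  (fixed point — unchanged through step 8)
step 8 is .1.....1., still not uniform .

no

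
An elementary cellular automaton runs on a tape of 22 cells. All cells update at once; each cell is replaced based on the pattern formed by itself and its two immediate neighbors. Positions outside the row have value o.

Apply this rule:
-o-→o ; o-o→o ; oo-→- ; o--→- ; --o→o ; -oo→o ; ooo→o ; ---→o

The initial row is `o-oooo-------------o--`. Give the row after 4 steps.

oo--ooooooooooooo-oooo

step 1: -oooo--ooooooooooooo-o
step 2: oooo--ooooooooooooo-oo
step 3: ooo--ooooooooooooo-ooo
step 4: oo--ooooooooooooo-oooo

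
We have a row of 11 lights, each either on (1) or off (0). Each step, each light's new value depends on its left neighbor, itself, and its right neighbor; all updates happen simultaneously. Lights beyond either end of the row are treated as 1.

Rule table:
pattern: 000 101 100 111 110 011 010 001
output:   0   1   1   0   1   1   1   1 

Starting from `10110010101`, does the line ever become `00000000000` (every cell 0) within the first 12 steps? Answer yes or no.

11111111111
00000000000
all cells are 0 at step 2

yes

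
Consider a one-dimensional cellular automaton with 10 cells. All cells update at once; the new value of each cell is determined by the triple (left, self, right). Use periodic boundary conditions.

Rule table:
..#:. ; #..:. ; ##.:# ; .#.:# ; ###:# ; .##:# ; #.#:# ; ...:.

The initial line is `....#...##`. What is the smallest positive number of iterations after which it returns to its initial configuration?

....#...##

1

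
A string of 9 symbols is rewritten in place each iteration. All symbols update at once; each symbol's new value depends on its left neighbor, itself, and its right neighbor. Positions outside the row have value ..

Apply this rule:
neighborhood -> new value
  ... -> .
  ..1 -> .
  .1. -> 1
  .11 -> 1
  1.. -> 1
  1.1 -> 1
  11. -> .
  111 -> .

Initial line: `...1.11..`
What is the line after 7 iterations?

...11.111

...111.1.
...1..111
...11.1..
...1.111.
...111..1
...1..1.1
...11.111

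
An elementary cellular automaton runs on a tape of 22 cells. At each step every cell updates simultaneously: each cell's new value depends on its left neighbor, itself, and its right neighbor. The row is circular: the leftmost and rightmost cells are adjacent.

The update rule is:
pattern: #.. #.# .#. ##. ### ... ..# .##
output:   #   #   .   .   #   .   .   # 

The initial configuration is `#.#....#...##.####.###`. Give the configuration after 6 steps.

#.#.#.#.#..#.####.#.#.

step 1: .#.#....#..#.####.####
step 2: #.#.#....#..####.####.
step 3: .#.#.#....#.###.####.#
step 4: #.#.#.#....###.####.#.
step 5: .#.#.#.#...##.####.#.#
step 6: #.#.#.#.#..#.####.#.#.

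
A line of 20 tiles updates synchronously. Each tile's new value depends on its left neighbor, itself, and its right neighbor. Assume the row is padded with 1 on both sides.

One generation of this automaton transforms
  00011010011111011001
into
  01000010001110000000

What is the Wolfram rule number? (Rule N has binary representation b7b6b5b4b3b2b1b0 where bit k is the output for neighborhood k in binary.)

133

position 10: 111 → 1  (bit 7 = 1)
position 4: 110 → 0  (bit 6 = 0)
position 5: 101 → 0  (bit 5 = 0)
position 0: 100 → 0  (bit 4 = 0)
position 3: 011 → 0  (bit 3 = 0)
position 6: 010 → 1  (bit 2 = 1)
position 2: 001 → 0  (bit 1 = 0)
position 1: 000 → 1  (bit 0 = 1)
bits b7..b0 = 10000101 = 133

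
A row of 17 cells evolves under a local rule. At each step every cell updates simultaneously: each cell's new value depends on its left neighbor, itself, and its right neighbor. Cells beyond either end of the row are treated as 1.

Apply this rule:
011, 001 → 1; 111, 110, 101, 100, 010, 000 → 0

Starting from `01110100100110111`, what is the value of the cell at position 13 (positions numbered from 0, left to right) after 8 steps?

01000001001100100
00000010011001001
00000100110010011
00001001100100110
00010011001001100
00100110010011001
01001100100110011
00011001001100110
position 13 holds 0

0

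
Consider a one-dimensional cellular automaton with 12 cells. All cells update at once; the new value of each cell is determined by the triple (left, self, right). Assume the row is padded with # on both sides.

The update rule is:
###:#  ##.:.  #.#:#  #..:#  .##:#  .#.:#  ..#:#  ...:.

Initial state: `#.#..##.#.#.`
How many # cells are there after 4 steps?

11

step 1: .#####.#####
step 2: #####.######
step 3: ####.#######
step 4: ###.########
count of #: 11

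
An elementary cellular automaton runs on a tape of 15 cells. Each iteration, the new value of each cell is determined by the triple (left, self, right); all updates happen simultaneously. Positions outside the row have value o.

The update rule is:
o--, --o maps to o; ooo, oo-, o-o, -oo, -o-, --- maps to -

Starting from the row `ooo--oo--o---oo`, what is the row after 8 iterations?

o-o------------

iteration 1: ---oo--oo-o-o--
iteration 2: o-o--oo------oo
iteration 3: ---oo--o----o--
iteration 4: o-o--oo-o--o-oo
iteration 5: ---oo----oo----
iteration 6: o-o--o--o--o--o
iteration 7: ---oo-oo-oo-oo-
iteration 8: o-o------------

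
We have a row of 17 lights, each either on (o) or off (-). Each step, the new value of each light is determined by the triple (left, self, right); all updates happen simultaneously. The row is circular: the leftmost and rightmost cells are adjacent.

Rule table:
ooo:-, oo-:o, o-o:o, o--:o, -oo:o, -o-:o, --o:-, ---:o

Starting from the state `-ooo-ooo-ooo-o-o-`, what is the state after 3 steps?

---ooo-ooo-oooo-o

step 1: -o-ooo-ooo-oooooo
step 2: oooo-ooo-ooo----o
step 3: ---ooo-ooo-oooo-o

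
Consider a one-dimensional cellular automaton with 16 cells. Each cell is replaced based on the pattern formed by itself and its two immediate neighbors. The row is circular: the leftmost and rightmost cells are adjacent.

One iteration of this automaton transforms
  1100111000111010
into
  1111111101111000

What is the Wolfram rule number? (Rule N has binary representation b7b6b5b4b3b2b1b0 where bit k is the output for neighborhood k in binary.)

218

position 5: 111 → 1  (bit 7 = 1)
position 1: 110 → 1  (bit 6 = 1)
position 13: 101 → 0  (bit 5 = 0)
position 2: 100 → 1  (bit 4 = 1)
position 0: 011 → 1  (bit 3 = 1)
position 14: 010 → 0  (bit 2 = 0)
position 3: 001 → 1  (bit 1 = 1)
position 8: 000 → 0  (bit 0 = 0)
bits b7..b0 = 11011010 = 218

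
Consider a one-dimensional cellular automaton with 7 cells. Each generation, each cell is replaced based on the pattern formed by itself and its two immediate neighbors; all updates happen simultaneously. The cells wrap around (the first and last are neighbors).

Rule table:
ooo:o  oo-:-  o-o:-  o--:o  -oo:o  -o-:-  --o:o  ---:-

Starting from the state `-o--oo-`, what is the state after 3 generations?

ooo-oo-

generation 1: o-ooo-o
generation 2: --oo--o
generation 3: ooo-oo-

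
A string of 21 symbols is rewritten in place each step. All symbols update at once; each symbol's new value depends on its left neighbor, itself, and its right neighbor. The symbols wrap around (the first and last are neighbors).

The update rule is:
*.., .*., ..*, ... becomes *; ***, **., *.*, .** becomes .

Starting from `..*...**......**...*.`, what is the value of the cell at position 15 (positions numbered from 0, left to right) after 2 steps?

*

step 1: ******..******..*****
step 2: ......**......**.....
position 15 holds *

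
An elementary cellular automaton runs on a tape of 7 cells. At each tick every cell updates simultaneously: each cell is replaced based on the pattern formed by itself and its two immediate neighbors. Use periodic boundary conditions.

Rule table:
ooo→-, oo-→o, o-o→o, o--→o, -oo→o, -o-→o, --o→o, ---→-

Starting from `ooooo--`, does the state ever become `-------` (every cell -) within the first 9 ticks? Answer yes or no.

yes

tick 1: o---ooo
tick 2: oo-oo--
tick 3: ooooooo
tick 4: -------
all cells are - at tick 4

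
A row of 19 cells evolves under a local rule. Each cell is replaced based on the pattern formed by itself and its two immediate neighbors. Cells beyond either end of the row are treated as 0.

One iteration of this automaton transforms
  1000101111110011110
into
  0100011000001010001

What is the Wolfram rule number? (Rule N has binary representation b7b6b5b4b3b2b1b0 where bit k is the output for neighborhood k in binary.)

56

position 7: 111 → 0  (bit 7 = 0)
position 11: 110 → 0  (bit 6 = 0)
position 5: 101 → 1  (bit 5 = 1)
position 1: 100 → 1  (bit 4 = 1)
position 6: 011 → 1  (bit 3 = 1)
position 0: 010 → 0  (bit 2 = 0)
position 3: 001 → 0  (bit 1 = 0)
position 2: 000 → 0  (bit 0 = 0)
bits b7..b0 = 00111000 = 56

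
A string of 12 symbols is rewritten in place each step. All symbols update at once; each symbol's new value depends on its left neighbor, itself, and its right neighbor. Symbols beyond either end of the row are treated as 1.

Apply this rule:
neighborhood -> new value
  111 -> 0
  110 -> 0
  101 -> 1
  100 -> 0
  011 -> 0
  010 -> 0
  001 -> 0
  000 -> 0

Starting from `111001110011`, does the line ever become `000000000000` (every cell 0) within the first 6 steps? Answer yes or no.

000000000000
all cells are 0 at step 1

yes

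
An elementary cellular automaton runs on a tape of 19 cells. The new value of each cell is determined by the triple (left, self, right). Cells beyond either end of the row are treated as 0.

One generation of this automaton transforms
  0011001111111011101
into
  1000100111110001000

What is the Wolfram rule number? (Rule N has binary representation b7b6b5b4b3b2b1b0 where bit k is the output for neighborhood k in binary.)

145

position 7: 111 → 1  (bit 7 = 1)
position 3: 110 → 0  (bit 6 = 0)
position 13: 101 → 0  (bit 5 = 0)
position 4: 100 → 1  (bit 4 = 1)
position 2: 011 → 0  (bit 3 = 0)
position 18: 010 → 0  (bit 2 = 0)
position 1: 001 → 0  (bit 1 = 0)
position 0: 000 → 1  (bit 0 = 1)
bits b7..b0 = 10010001 = 145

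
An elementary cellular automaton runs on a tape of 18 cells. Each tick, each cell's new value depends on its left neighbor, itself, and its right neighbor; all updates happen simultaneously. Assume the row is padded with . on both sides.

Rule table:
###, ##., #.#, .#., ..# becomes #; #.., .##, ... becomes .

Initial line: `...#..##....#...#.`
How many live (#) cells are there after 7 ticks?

..##.#.#...##..##.
.#.#####..#.#.#.#.
###.####.########.
.###.####.#######.
#.###.####.######.
##.###.####.#####.
.##.###.####.####.
count of #: 13

13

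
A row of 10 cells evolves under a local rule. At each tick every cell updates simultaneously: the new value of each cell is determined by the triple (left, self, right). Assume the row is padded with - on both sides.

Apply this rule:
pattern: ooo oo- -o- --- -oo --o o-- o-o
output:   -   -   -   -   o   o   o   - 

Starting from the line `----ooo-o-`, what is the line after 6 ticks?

---oo----o
--oo-o--o-
-oo---oo-o
oo-o-oo---
o----o-o--
-o--o---o-

-o--o---o-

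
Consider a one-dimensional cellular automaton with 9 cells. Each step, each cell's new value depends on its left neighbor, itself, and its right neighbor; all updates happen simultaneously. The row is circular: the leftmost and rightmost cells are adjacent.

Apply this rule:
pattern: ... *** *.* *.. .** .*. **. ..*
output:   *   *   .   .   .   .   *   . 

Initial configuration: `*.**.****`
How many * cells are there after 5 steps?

*..*..***
*......**
*.****..*
*..***...
....**.*.
count of *: 3

3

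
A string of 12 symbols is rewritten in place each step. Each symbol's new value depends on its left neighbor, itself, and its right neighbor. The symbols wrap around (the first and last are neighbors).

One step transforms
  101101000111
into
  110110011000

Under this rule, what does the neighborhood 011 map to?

0

At position 2 the neighborhood is 011; the next row has 0 there.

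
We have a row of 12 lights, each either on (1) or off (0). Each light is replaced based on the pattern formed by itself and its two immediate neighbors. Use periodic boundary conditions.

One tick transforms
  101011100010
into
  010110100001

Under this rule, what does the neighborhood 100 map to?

At position 7 the neighborhood is 100; the next row has 0 there.

0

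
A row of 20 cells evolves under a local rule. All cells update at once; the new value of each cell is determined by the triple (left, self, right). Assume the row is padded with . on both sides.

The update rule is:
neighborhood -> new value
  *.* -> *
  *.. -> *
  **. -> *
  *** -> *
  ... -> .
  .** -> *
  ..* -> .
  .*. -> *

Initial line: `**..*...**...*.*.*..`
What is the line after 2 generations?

***.**..***..******.
*******.****.*******

*******.****.*******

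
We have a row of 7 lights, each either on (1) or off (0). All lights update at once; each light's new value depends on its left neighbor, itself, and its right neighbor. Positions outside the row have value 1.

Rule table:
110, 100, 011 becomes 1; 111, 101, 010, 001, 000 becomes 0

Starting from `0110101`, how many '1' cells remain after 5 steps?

4

step 1: 0110001
step 2: 0111001
step 3: 0101101
step 4: 0001101
step 5: 1001101
count of 1: 4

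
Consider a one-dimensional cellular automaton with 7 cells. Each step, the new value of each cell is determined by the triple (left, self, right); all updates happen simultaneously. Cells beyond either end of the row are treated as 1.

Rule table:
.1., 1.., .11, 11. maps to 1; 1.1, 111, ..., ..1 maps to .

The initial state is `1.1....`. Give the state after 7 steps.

1.11...
1.111..
1.1.11.
1.1.11.  (fixed point — unchanged through step 7)

1.1.11.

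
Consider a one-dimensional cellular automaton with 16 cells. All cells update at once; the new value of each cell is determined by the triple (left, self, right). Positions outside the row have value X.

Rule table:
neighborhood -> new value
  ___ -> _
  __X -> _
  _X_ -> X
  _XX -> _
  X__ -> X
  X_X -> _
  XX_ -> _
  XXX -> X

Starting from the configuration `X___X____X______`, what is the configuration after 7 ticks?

___X___X__XX____

_X__XX___XX_____
_XX___X____X____
___X__XX___XX___
X__XX___X____X__
_X___X__XX___XX_
_XX__XX___X_____
___X___X__XX____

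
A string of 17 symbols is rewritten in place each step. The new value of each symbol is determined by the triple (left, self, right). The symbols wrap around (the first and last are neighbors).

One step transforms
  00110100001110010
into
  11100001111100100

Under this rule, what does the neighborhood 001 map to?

At position 1 the neighborhood is 001; the next row has 1 there.

1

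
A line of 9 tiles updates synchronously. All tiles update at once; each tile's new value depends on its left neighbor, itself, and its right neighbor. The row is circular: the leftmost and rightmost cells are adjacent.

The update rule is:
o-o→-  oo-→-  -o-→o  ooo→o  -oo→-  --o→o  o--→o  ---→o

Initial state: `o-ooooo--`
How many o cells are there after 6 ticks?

7

tick 1: o--ooo-oo
tick 2: -oo-o---o
tick 3: ----ooooo
tick 4: oooo-ooo-
tick 5: -oo---o--
tick 6: o--oooooo
count of o: 7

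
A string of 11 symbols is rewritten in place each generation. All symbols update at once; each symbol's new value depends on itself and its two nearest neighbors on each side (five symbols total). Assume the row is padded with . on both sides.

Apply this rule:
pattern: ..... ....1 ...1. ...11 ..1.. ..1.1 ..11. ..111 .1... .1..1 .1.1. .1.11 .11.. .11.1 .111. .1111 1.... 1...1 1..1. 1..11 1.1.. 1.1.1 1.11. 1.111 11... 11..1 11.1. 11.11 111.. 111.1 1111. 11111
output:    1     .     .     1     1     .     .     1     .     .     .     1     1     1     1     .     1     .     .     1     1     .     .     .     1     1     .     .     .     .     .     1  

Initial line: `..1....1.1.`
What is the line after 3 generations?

11....1..1.

..1.1....1.
....1.1..1.
11....1..1.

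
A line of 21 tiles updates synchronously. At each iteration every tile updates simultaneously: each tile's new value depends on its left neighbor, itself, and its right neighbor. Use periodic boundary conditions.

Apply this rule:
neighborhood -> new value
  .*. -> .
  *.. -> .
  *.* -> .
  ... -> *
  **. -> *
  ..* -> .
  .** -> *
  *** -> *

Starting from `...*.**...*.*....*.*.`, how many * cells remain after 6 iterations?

iteration 1: **...**.*.....**.....
iteration 2: **.*.**...***.**.***.
iteration 3: **...**.*.***.**.***.
iteration 4: **.*.**...***.**.***.  (repeats iteration 2; period 2)
iteration 6: **.*.**...***.**.***.
count of *: 13

13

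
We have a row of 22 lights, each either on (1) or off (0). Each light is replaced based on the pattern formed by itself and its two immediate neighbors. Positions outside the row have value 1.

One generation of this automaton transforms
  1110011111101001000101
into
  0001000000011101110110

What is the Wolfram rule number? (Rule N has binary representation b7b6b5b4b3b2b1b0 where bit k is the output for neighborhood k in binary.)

53

position 0: 111 → 0  (bit 7 = 0)
position 2: 110 → 0  (bit 6 = 0)
position 11: 101 → 1  (bit 5 = 1)
position 3: 100 → 1  (bit 4 = 1)
position 5: 011 → 0  (bit 3 = 0)
position 12: 010 → 1  (bit 2 = 1)
position 4: 001 → 0  (bit 1 = 0)
position 17: 000 → 1  (bit 0 = 1)
bits b7..b0 = 00110101 = 53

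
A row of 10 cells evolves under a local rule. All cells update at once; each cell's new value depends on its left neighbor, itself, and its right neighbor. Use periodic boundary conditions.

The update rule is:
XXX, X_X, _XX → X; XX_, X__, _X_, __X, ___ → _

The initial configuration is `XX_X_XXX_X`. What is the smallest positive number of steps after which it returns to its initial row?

X_X_XXX_XX
_X_XXX_XXX
X_XXX_XXX_
_XXX_XXX_X
XXX_XXX_X_
XX_XXX_X_X
X_XXX_X_XX
_XXX_X_XXX
XXX_X_XXX_
XX_X_XXX_X

10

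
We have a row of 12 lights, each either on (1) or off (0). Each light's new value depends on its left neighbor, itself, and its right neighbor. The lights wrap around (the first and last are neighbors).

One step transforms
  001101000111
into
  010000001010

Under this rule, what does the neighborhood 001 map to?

At position 1 the neighborhood is 001; the next row has 1 there.

1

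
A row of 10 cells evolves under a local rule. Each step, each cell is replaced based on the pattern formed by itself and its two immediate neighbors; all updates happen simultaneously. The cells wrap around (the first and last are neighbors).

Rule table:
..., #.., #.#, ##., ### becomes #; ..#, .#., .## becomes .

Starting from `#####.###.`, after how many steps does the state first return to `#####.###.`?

10

.#####.###
#.#####.##
##.#####.#
###.#####.
.###.#####
#.###.####
##.###.###
###.###.##
####.###.#
#####.###.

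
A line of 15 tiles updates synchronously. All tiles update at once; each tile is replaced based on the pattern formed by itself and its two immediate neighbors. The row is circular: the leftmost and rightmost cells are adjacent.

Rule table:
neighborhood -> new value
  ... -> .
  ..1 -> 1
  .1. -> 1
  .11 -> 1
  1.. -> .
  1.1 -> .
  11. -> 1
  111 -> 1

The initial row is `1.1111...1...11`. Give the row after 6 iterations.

1.1111.111.1111

1.1111..11..111
1.1111.111.1111
1.1111.111.1111  (fixed point — unchanged through iteration 6)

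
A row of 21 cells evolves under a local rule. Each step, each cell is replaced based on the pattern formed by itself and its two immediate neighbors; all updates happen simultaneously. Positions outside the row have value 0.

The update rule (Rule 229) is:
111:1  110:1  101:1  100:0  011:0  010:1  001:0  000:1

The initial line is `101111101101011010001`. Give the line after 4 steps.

100110111110111101111

step 1: 110111110111101110101
step 2: 011011111011110111111
step 3: 001101111101111011111
step 4: 100110111110111101111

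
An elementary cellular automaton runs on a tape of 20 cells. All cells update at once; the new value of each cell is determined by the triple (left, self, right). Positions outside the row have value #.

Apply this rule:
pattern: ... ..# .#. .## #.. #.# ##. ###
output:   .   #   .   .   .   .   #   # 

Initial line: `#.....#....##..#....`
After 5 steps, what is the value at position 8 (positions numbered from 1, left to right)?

.

#....#....#.#.#....#
#...#....#........#.
#..#....#........#..
#.#....#........#..#
#.....#........#..#.
position 8 holds .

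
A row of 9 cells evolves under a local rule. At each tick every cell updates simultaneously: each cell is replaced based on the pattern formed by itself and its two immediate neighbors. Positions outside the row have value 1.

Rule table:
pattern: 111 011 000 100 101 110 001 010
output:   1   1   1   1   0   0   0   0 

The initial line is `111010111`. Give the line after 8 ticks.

111010111

110000111
101110111
001100111
101010111
000000111
111110111
111100111
111010111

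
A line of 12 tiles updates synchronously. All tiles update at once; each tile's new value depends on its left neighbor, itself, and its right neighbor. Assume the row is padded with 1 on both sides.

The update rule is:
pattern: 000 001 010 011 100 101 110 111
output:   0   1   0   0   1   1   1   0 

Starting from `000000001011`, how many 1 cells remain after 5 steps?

100000010100
110000101011
011001010100
101110101011
110011010100
count of 1: 6

6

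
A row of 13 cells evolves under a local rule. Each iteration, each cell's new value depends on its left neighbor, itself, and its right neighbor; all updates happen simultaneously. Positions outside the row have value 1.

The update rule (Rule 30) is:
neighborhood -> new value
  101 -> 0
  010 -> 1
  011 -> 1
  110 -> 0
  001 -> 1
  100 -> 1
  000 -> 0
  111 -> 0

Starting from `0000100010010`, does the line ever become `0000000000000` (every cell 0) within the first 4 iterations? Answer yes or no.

no

iteration 1: 1001110111110
iteration 2: 0111000100000
iteration 3: 0100101110001
iteration 4: 0111101001011
iteration 4 is 0111101001011, still not uniform 0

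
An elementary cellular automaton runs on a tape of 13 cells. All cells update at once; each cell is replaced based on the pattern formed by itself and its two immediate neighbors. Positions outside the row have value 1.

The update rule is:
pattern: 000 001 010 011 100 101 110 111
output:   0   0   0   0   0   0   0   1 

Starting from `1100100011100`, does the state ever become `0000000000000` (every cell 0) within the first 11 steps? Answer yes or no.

1000000001000
0000000000000
all cells are 0 at step 2

yes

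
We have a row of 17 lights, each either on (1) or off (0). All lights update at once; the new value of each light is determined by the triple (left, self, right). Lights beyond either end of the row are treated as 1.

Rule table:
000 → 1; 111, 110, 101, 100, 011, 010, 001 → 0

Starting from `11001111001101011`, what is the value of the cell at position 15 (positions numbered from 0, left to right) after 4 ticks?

1

00000000000000000
01111111111111110
00000000000000000  (repeats tick 1; period 2)
tick 4: 01111111111111110
position 15 holds 1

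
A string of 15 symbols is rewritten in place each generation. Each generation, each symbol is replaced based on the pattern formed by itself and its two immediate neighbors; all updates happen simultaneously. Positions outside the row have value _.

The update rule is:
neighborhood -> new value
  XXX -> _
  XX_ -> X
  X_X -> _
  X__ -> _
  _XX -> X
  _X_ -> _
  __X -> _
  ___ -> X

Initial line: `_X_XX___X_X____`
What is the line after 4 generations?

___XX_X_____XXX
XX_XX___XXX_X_X
XX_XX_X_X_X____
XX_XX_______XXX

XX_XX_______XXX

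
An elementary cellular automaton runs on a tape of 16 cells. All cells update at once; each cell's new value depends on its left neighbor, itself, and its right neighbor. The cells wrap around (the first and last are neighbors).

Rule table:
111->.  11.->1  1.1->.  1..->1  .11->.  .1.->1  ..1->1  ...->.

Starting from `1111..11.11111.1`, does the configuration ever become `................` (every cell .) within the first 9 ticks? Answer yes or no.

tick 1: ...111.1.....1..
tick 2: ..1..1.11...111.
tick 3: .11111..11.1..11
tick 4: .....111.1.111.1
tick 5: 1...1..1.1...1.1
tick 6: 11.11111.11.11..
tick 7: .1.....1..1..111
tick 8: .11...1111111..1
tick 9: ..11.1......1111
tick 9 is ..11.1......1111, still not uniform .

no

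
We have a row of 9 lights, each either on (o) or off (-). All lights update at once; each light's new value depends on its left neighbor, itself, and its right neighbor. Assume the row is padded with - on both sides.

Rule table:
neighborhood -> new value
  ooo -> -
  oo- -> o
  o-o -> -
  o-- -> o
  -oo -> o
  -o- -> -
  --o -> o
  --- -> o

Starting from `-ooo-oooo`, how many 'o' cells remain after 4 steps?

2

step 1: oo-o-o--o
step 2: oo----oo-
step 3: ooooooooo
step 4: o-------o
count of o: 2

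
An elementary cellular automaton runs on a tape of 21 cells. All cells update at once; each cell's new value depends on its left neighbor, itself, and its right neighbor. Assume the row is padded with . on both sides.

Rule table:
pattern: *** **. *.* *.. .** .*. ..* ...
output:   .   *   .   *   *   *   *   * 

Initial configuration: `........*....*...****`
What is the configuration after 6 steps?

*................****

******************..*
*................****
******************..*  (repeats step 1; period 2)
step 6: *................****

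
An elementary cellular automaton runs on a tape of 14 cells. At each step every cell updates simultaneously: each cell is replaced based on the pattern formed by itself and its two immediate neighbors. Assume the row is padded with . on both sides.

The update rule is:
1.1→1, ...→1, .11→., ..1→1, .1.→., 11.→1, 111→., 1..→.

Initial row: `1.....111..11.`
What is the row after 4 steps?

1.1.11.1.1..1.

step 1: ..1111..1.1.1.
step 2: 11...1.1.1.1..
step 3: .1.11.1.1.1..1
step 4: 1.1.11.1.1..1.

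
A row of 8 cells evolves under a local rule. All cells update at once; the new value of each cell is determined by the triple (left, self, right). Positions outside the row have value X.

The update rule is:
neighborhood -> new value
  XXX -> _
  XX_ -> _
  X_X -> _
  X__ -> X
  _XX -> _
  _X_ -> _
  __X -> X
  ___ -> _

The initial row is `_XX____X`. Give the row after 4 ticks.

___X__X_
X_X_XX__
______XX
X____X__

X____X__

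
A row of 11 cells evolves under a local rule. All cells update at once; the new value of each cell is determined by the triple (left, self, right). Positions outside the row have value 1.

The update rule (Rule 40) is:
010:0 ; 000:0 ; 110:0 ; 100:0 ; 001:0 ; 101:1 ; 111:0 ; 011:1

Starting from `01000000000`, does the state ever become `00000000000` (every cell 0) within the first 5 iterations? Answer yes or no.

yes

10000000000
00000000000
all cells are 0 at iteration 2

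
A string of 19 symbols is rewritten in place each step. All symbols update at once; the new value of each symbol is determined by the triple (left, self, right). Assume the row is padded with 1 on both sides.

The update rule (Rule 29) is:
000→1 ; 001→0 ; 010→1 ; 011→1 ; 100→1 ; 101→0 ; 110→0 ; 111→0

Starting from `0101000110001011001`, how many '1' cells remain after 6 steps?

0101110101101010101
0101000101001010101
0101110101101010101  (repeats step 1; period 2)
step 6: 0101000101001010101
count of 1: 8

8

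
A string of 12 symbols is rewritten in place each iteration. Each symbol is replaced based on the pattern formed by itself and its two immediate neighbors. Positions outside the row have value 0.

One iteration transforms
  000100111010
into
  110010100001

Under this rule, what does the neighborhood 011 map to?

1

At position 6 the neighborhood is 011; the next row has 1 there.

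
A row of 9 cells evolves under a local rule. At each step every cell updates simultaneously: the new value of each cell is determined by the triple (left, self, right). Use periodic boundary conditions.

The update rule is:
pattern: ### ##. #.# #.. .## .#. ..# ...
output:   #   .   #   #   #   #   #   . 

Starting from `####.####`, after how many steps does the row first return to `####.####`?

###.#####
##.######
#.#######
.########
########.
#######.#
######.##
#####.###
####.####

9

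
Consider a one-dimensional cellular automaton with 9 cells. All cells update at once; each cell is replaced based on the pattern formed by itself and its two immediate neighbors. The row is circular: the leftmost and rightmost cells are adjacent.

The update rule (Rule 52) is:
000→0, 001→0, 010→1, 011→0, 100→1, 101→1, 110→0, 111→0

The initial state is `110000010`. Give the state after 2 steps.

001000011
101100000

101100000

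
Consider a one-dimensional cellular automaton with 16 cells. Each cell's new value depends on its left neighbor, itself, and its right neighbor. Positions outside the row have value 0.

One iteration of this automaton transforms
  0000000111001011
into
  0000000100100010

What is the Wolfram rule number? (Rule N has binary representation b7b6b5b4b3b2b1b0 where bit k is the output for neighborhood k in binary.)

position 8: 111 → 0  (bit 7 = 0)
position 9: 110 → 0  (bit 6 = 0)
position 13: 101 → 0  (bit 5 = 0)
position 10: 100 → 1  (bit 4 = 1)
position 7: 011 → 1  (bit 3 = 1)
position 12: 010 → 0  (bit 2 = 0)
position 6: 001 → 0  (bit 1 = 0)
position 0: 000 → 0  (bit 0 = 0)
bits b7..b0 = 00011000 = 24

24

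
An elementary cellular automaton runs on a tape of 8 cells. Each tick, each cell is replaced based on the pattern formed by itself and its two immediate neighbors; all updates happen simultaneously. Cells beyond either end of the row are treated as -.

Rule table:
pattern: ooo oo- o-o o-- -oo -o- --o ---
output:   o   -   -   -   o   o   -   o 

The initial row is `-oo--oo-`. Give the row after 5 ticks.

tick 1: -o---o--
tick 2: -o-o-o-o
tick 3: -o-o-o-o  (fixed point — unchanged through tick 5)

-o-o-o-o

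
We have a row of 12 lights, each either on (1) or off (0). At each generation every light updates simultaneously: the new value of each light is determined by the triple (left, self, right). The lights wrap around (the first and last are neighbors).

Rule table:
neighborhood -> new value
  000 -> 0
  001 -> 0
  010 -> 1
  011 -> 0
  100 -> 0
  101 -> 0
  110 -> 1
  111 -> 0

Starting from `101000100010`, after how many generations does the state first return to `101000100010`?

1

101000100010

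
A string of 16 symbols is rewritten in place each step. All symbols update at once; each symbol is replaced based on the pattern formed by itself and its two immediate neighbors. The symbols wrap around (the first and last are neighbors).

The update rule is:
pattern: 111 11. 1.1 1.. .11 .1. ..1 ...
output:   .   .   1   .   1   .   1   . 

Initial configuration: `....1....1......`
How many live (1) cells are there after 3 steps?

2

...1....1.......
..1....1........
.1....1.........
count of 1: 2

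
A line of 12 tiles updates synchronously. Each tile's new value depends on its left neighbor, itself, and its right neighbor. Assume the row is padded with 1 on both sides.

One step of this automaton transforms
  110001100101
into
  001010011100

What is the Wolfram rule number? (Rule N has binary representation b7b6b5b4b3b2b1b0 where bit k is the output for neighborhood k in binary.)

position 0: 111 → 0  (bit 7 = 0)
position 1: 110 → 0  (bit 6 = 0)
position 10: 101 → 0  (bit 5 = 0)
position 2: 100 → 1  (bit 4 = 1)
position 5: 011 → 0  (bit 3 = 0)
position 9: 010 → 1  (bit 2 = 1)
position 4: 001 → 1  (bit 1 = 1)
position 3: 000 → 0  (bit 0 = 0)
bits b7..b0 = 00010110 = 22

22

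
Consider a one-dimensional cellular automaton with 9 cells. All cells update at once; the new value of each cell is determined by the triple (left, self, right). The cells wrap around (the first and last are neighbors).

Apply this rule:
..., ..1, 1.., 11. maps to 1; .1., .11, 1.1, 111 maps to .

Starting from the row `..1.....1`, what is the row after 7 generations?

generation 1: 11.11111.
generation 2: .1.....1.
generation 3: 1.11111.1
generation 4: 1.....1..
generation 5: .11111.11
generation 6: .....1..1
generation 7: 11111.11.

11111.11.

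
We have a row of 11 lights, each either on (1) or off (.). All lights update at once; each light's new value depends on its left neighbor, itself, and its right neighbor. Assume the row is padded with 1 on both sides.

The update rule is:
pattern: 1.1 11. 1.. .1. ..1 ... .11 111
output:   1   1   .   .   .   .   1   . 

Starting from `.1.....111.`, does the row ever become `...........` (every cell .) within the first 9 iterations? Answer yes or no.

1......1.11
1.......11.
1.......111
1.......1..
1..........
1..........  (fixed point — unchanged through iteration 9)
iteration 9 is 1.........., still not uniform .

no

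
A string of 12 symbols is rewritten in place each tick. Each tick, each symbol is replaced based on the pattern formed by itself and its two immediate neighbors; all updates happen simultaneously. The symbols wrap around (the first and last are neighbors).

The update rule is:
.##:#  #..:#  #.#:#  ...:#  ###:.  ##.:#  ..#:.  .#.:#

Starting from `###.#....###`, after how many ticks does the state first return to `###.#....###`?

12

..######.#..
#.#....#####
######.#....
#....######.
####.#....##
...######.#.
##.#....####
.######.#...
.#....######
#####.#....#
....######.#
###.#....###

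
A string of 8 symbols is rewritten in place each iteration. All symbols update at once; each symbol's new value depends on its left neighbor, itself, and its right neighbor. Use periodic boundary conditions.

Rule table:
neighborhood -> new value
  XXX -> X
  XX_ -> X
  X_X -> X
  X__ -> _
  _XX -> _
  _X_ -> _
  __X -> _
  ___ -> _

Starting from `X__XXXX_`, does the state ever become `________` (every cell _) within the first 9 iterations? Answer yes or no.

____XXXX
_____XXX
______XX
_______X
________
all cells are _ at iteration 5

yes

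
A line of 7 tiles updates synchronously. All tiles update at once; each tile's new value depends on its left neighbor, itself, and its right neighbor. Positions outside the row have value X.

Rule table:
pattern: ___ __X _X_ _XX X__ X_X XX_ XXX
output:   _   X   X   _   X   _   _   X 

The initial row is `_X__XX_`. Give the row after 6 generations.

______X

generation 1: _XXX___
generation 2: __X_X_X
generation 3: XXX_X__
generation 4: XX__XXX
generation 5: X_XX_XX
generation 6: ______X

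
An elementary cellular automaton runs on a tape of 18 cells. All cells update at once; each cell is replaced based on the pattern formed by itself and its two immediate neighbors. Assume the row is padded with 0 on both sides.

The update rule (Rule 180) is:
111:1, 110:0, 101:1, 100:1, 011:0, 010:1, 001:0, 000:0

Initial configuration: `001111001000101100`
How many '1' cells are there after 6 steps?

4

000110101100110010
000001110010001011
000000101011001100
000000111100100010
000000011010110011
000000000111001000
count of 1: 4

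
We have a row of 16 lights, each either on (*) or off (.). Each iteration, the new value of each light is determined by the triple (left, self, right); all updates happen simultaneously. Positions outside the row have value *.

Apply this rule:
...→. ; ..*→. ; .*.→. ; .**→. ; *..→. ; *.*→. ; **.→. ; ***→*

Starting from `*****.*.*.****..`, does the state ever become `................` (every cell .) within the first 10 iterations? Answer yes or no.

yes

iteration 1: ****.......**...
iteration 2: ***.............
iteration 3: **..............
iteration 4: *...............
iteration 5: ................
all cells are . at iteration 5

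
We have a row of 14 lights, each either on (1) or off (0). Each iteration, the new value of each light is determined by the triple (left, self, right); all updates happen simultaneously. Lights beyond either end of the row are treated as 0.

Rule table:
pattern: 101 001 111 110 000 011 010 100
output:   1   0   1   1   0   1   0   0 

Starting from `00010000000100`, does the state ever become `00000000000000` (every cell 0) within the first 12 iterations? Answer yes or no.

yes

00000000000000
all cells are 0 at iteration 1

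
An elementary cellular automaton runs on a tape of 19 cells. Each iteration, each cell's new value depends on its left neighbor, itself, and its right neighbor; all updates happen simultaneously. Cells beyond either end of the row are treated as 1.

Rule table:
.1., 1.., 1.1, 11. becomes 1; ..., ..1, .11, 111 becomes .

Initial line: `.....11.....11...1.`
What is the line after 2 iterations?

11.....11.....11...

1.....11.....11..11
11.....11.....11...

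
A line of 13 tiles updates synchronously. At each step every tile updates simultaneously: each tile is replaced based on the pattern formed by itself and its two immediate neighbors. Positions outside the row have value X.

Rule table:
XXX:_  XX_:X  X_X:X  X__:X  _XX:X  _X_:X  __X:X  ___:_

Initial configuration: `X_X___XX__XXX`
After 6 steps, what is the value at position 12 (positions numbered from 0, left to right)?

XXXX_XXXXXX__
___XXX____XXX
X_XX_XX__XX__
XXXXXXXXXXXXX
_____________
X___________X
position 12 holds X

X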